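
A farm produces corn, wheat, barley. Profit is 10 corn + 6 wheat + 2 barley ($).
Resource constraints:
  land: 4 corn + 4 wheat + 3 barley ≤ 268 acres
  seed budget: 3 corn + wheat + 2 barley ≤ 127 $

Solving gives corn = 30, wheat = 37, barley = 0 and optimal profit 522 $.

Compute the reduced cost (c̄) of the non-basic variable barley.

-5

At the optimum: land uses 268 of 268 (binding); seed budget uses 127 of 127 (binding).
From A_Bᵀ y = c: 4·y_land + 3·y_seed budget = 10; 4·y_land + 1·y_seed budget = 6.
→ y_land = 1 and y_seed budget = 2.
Reduced cost of barley: c₃ − yᵀa₃ = 2 − (1·3 + 2·2) = 2 − 7 = -5.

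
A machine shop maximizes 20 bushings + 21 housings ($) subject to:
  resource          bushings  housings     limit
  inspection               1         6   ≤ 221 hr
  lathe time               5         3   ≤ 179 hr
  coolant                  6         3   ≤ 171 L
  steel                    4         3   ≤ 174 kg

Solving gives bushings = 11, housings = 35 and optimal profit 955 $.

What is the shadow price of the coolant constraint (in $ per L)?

3

Check each constraint at x*: inspection 221/221 (tight); lathe time 160/179 (slack 19); coolant 171/171 (tight); steel 149/174 (slack 25).
By complementary slackness, y = 0 for the non-binding constraints.
From A_Bᵀ y = c: 1·y_inspection + 6·y_coolant = 20; 6·y_inspection + 3·y_coolant = 21.
This yields shadow prices y_inspection = 2, y_coolant = 3.
Shadow price of coolant = 3.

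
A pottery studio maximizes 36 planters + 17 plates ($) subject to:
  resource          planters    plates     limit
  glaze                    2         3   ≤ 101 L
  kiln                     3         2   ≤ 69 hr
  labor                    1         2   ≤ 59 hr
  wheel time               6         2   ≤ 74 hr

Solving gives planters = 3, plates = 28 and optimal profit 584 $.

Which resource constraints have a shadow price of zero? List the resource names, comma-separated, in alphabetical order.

glaze, kiln

glaze: 90/101 (slack 11)
kiln: 65/69 (slack 4)
labor: 59/59 (binding)
wheel time: 74/74 (binding)
By complementary slackness, a constraint with positive slack has shadow price 0 → glaze, kiln.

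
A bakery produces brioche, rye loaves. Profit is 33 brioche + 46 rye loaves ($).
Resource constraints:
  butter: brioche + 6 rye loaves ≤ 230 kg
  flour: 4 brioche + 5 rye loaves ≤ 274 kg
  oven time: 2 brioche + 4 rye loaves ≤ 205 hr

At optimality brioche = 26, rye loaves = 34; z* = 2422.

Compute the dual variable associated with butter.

1

Binding: butter and flour. Non-binding: oven time (17 unused).
Since oven time is not tight, its dual is 0.
The binding rows give the dual system: 1·y_butter + 4·y_flour = 33 and 6·y_butter + 5·y_flour = 46.
Solving: y_butter = 1, y_flour = 8.
Shadow price of butter = 1.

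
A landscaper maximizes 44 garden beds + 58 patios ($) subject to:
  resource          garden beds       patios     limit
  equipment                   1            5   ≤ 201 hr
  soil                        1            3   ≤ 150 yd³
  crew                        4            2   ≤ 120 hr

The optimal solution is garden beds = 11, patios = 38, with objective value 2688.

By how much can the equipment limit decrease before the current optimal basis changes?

Binding constraints: equipment, crew. The basis is B = [[1,5],[4,2]] with det -18.
Per unit decrease in equipment, x* moves by d = (0.1111, -0.2222).
The basis stays optimal until patios reaches 0; allowable decrease = 171 hr.

171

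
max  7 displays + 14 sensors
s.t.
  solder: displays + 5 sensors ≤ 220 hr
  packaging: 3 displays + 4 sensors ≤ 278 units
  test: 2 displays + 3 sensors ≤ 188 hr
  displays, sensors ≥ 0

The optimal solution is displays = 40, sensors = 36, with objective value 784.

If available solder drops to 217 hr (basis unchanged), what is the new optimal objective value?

781

Check each constraint at x*: solder 220/220 (tight); packaging 264/278 (slack 14); test 188/188 (tight).
Since packaging is not tight, its dual is 0.
The binding rows give the dual system: 1·y_solder + 2·y_test = 7 and 5·y_solder + 3·y_test = 14.
Solving: y_solder = 1, y_test = 3.
Δz = y_solder·Δb = 1 × (-3) = -3, so new z* = 784 − 3 = 781.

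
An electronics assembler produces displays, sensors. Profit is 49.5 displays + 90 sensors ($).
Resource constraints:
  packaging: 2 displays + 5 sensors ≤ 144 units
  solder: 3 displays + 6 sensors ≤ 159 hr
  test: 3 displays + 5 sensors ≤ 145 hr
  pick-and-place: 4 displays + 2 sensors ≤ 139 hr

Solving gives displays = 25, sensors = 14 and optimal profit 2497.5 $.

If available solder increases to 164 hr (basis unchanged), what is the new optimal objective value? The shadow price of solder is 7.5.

Δb = 5, so new z* = 2497.5 + (7.5)·(5) = 2497.5 + 37.5 = 2535.

2535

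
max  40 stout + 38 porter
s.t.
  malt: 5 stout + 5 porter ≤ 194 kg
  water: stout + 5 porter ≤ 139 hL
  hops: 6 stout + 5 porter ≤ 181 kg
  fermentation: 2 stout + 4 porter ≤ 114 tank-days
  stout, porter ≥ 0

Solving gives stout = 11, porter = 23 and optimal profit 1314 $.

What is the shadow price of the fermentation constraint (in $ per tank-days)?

Binding: hops and fermentation. Non-binding: malt (24 unused), water (13 unused).
Since malt, water are not tight, their duals are 0.
The binding rows give the dual system: 6·y_hops + 2·y_fermentation = 40 and 5·y_hops + 4·y_fermentation = 38.
→ y_hops = 6 and y_fermentation = 2.
Shadow price of fermentation = 2.

2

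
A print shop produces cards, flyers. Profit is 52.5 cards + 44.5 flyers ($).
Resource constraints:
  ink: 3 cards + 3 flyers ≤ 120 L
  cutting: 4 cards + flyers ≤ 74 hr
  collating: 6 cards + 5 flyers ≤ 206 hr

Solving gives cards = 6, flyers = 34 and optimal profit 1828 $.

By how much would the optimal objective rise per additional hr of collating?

At the optimum: ink uses 120 of 120 (binding); cutting uses 58 of 74 (slack = 16); collating uses 206 of 206 (binding).
Slack constraints have shadow price 0 (complementary slackness).
The binding rows give the dual system: 3·y_ink + 6·y_collating = 52.5 and 3·y_ink + 5·y_collating = 44.5.
→ y_ink = 1.5 and y_collating = 8.
Shadow price of collating = 8.

8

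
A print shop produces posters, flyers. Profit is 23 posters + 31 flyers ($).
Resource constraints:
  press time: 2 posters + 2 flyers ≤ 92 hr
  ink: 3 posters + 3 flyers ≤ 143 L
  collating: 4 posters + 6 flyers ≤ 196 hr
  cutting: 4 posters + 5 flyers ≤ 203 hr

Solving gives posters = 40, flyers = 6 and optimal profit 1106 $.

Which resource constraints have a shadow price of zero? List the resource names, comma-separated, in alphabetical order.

press time: 92/92 (binding)
ink: 138/143 (slack 5)
collating: 196/196 (binding)
cutting: 190/203 (slack 13)
By complementary slackness, a constraint with positive slack has shadow price 0 → cutting, ink.

cutting, ink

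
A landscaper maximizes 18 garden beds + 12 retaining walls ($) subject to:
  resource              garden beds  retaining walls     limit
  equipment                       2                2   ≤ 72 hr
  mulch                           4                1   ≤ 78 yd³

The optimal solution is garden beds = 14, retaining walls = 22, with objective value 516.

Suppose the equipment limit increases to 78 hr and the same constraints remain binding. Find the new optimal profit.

Check each constraint at x*: equipment 72/72 (tight); mulch 78/78 (tight).
From A_Bᵀ y = c: 2·y_equipment + 4·y_mulch = 18; 2·y_equipment + 1·y_mulch = 12.
→ y_equipment = 5 and y_mulch = 2.
Δz = y_equipment·Δb = 5 × (6) = 30, so new z* = 516 + 30 = 546.

546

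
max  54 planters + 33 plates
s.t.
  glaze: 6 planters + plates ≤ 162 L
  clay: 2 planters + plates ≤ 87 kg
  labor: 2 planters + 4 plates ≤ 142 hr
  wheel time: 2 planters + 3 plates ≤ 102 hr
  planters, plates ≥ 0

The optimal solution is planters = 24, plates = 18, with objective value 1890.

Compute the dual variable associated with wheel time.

Binding: glaze and wheel time. Non-binding: clay (21 unused), labor (22 unused).
Slack constraints have shadow price 0 (complementary slackness).
From A_Bᵀ y = c: 6·y_glaze + 2·y_wheel time = 54; 1·y_glaze + 3·y_wheel time = 33.
This yields shadow prices y_glaze = 6, y_wheel time = 9.
Shadow price of wheel time = 9.

9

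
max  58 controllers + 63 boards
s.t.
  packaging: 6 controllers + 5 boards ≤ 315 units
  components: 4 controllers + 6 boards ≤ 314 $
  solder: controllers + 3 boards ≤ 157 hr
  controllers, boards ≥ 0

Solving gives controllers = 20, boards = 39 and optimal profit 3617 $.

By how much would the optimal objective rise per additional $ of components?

Binding: packaging and components. Non-binding: solder (20 unused).
Slack constraints have shadow price 0 (complementary slackness).
The binding rows give the dual system: 6·y_packaging + 4·y_components = 58 and 5·y_packaging + 6·y_components = 63.
→ y_packaging = 6 and y_components = 5.5.
Shadow price of components = 5.5.

5.5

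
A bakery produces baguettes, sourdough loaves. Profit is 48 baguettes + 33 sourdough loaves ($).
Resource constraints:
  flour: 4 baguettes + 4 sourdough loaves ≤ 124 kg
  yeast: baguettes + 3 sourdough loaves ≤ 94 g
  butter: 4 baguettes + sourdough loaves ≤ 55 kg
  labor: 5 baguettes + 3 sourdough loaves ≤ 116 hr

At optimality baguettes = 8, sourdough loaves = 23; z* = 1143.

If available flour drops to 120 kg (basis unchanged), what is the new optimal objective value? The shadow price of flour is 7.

1115

Δb = -4, so new z* = 1143 + (7)·(-4) = 1143 − 28 = 1115.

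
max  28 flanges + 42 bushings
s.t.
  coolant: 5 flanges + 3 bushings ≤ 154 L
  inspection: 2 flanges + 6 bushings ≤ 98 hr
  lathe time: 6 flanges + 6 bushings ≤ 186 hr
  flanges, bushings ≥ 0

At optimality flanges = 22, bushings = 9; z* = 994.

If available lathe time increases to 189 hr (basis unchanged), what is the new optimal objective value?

Binding: inspection and lathe time. Non-binding: coolant (17 unused).
By complementary slackness, y = 0 for the non-binding constraint.
Dual feasibility on the basic columns requires 2·y_inspection + 6·y_lathe time = 28, 6·y_inspection + 6·y_lathe time = 42.
Solving: y_inspection = 3.5, y_lathe time = 3.5.
Δz = y_lathe time·Δb = 3.5 × (3) = 10.5, so new z* = 994 + 10.5 = 1004.5.

1004.5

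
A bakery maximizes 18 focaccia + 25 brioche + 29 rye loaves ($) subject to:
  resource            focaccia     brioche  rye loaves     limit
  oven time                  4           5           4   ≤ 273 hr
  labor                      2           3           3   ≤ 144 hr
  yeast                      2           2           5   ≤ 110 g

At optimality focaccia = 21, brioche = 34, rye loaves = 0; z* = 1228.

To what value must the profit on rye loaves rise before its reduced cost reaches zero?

31

Binding: labor and yeast. Non-binding: oven time (19 unused).
By complementary slackness, y = 0 for the non-binding constraint.
Dual feasibility on the basic columns requires 2·y_labor + 2·y_yeast = 18, 3·y_labor + 2·y_yeast = 25.
This yields shadow prices y_labor = 7, y_yeast = 2.
rye loaves enters the basis when its profit ≥ yᵀa₃ = 7·3 + 2·5 = 31.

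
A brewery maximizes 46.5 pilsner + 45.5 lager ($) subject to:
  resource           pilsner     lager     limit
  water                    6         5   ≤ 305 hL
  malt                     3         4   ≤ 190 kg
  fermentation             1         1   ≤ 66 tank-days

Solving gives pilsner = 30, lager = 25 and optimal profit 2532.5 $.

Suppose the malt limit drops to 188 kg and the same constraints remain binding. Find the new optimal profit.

At the optimum: water uses 305 of 305 (binding); malt uses 190 of 190 (binding); fermentation uses 55 of 66 (slack = 11).
By complementary slackness, y = 0 for the non-binding constraint.
Dual feasibility on the basic columns requires 6·y_water + 3·y_malt = 46.5, 5·y_water + 4·y_malt = 45.5.
→ y_water = 5.5 and y_malt = 4.5.
Δz = y_malt·Δb = 4.5 × (-2) = -9, so new z* = 2532.5 − 9 = 2523.5.

2523.5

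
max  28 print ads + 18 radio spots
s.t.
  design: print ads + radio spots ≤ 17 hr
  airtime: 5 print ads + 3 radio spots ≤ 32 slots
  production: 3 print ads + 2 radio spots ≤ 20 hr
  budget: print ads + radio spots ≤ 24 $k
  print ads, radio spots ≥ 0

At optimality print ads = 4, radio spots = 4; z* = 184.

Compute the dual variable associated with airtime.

Binding: airtime and production. Non-binding: design (9 unused), budget (16 unused).
By complementary slackness, y = 0 for the non-binding constraints.
Dual feasibility on the basic columns requires 5·y_airtime + 3·y_production = 28, 3·y_airtime + 2·y_production = 18.
→ y_airtime = 2 and y_production = 6.
Shadow price of airtime = 2.

2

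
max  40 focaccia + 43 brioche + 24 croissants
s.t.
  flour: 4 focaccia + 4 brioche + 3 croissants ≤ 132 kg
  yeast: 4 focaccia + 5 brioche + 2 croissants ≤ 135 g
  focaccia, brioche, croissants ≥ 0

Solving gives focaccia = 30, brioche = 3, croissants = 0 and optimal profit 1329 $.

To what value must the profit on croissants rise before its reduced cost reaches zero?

Both flour and yeast are binding at x*.
From A_Bᵀ y = c: 4·y_flour + 4·y_yeast = 40; 4·y_flour + 5·y_yeast = 43.
This yields shadow prices y_flour = 7, y_yeast = 3.
croissants enters the basis when its profit ≥ yᵀa₃ = 7·3 + 3·2 = 27.

27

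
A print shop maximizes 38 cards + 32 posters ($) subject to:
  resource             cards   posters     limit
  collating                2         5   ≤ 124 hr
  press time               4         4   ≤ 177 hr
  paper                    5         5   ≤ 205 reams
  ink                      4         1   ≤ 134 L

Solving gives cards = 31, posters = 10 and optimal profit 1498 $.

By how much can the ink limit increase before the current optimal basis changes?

30

Binding constraints: paper, ink. The basis is B = [[5,5],[4,1]] with det -15.
Per unit increase in ink, x* moves by d = (0.3333, -0.3333).
The basis stays optimal until posters reaches 0; allowable increase = 30 L.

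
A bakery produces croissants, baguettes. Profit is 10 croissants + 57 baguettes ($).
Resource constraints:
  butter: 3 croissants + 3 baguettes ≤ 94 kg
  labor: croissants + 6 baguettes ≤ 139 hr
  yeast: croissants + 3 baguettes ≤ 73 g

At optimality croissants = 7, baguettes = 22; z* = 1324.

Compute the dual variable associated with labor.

Check each constraint at x*: butter 87/94 (slack 7); labor 139/139 (tight); yeast 73/73 (tight).
Slack constraints have shadow price 0 (complementary slackness).
Dual feasibility on the basic columns requires 1·y_labor + 1·y_yeast = 10, 6·y_labor + 3·y_yeast = 57.
Solving: y_labor = 9, y_yeast = 1.
Shadow price of labor = 9.

9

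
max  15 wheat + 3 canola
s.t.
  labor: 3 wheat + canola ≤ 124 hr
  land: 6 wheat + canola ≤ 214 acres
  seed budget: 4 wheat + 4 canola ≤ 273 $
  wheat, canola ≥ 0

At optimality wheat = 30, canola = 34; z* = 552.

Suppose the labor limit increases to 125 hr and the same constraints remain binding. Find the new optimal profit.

553

Check each constraint at x*: labor 124/124 (tight); land 214/214 (tight); seed budget 256/273 (slack 17).
Slack constraints have shadow price 0 (complementary slackness).
Dual feasibility on the basic columns requires 3·y_labor + 6·y_land = 15, 1·y_labor + 1·y_land = 3.
→ y_labor = 1 and y_land = 2.
Δz = y_labor·Δb = 1 × (1) = 1, so new z* = 552 + 1 = 553.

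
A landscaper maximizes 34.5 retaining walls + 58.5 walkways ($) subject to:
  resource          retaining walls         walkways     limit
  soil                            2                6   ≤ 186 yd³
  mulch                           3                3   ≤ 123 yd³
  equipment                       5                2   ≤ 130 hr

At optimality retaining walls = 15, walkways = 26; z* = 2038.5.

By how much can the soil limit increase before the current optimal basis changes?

60

Binding constraints: soil, mulch. The basis is B = [[2,6],[3,3]] with det -12.
Per unit increase in soil, x* moves by d = (-0.25, 0.25).
The basis stays optimal until retaining walls reaches 0; allowable increase = 60 yd³.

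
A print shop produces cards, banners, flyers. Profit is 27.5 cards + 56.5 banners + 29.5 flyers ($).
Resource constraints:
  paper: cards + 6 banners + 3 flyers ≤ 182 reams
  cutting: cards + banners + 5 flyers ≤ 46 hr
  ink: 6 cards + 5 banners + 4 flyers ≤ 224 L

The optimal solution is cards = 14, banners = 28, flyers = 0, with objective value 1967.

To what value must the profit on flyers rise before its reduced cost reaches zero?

At the optimum: paper uses 182 of 182 (binding); cutting uses 42 of 46 (slack = 4); ink uses 224 of 224 (binding).
By complementary slackness, y = 0 for the non-binding constraint.
The binding rows give the dual system: 1·y_paper + 6·y_ink = 27.5 and 6·y_paper + 5·y_ink = 56.5.
→ y_paper = 6.5 and y_ink = 3.5.
flyers enters the basis when its profit ≥ yᵀa₃ = 6.5·3 + 3.5·4 = 33.5.

33.5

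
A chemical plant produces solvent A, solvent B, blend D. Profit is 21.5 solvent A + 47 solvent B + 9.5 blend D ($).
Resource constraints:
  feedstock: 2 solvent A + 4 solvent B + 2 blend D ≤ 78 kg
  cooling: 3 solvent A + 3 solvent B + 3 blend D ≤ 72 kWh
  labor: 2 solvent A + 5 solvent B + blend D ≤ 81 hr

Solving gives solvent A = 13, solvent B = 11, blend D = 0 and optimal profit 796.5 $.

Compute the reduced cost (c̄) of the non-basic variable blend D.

-3.5

Check each constraint at x*: feedstock 70/78 (slack 8); cooling 72/72 (tight); labor 81/81 (tight).
Slack constraints have shadow price 0 (complementary slackness).
The binding rows give the dual system: 3·y_cooling + 2·y_labor = 21.5 and 3·y_cooling + 5·y_labor = 47.
Solving: y_cooling = 1.5, y_labor = 8.5.
Reduced cost of blend D: c₃ − yᵀa₃ = 9.5 − (1.5·3 + 8.5·1) = 9.5 − 13 = -3.5.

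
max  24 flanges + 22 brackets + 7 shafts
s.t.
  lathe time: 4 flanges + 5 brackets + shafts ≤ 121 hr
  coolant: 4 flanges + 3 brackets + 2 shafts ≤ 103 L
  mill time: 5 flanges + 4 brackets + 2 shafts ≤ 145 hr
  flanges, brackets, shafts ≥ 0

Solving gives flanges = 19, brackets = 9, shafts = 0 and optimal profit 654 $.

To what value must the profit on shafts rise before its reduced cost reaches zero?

10

Binding: lathe time and coolant. Non-binding: mill time (14 unused).
Slack constraints have shadow price 0 (complementary slackness).
From A_Bᵀ y = c: 4·y_lathe time + 4·y_coolant = 24; 5·y_lathe time + 3·y_coolant = 22.
This yields shadow prices y_lathe time = 2, y_coolant = 4.
shafts enters the basis when its profit ≥ yᵀa₃ = 2·1 + 4·2 = 10.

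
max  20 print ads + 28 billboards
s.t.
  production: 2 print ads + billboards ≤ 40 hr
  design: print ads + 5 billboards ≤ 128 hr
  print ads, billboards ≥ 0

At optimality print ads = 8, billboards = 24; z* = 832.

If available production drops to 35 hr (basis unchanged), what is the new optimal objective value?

At the optimum: production uses 40 of 40 (binding); design uses 128 of 128 (binding).
Dual feasibility on the basic columns requires 2·y_production + 1·y_design = 20, 1·y_production + 5·y_design = 28.
This yields shadow prices y_production = 8, y_design = 4.
Δz = y_production·Δb = 8 × (-5) = -40, so new z* = 832 − 40 = 792.

792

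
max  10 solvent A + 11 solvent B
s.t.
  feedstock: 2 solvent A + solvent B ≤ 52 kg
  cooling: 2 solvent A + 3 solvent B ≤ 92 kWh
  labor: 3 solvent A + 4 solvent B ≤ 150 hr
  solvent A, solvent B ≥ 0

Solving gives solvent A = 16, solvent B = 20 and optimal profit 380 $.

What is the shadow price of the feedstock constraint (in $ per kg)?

2

Binding: feedstock and cooling. Non-binding: labor (22 unused).
Slack constraints have shadow price 0 (complementary slackness).
The binding rows give the dual system: 2·y_feedstock + 2·y_cooling = 10 and 1·y_feedstock + 3·y_cooling = 11.
→ y_feedstock = 2 and y_cooling = 3.
Shadow price of feedstock = 2.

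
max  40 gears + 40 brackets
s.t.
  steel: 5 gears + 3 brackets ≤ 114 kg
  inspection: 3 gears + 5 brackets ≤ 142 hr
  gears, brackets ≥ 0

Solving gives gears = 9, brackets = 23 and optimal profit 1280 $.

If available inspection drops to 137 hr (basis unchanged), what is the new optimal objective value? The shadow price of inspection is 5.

1255

Δb = -5, so new z* = 1280 + (5)·(-5) = 1280 − 25 = 1255.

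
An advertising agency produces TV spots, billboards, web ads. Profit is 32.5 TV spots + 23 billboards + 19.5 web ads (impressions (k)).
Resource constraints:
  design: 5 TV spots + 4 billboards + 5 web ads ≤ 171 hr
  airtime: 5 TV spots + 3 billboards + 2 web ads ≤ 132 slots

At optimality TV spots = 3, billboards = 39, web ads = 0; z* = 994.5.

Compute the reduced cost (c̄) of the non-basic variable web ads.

-4

Both design and airtime are binding at x*.
From A_Bᵀ y = c: 5·y_design + 5·y_airtime = 32.5; 4·y_design + 3·y_airtime = 23.
This yields shadow prices y_design = 3.5, y_airtime = 3.
Reduced cost of web ads: c₃ − yᵀa₃ = 19.5 − (3.5·5 + 3·2) = 19.5 − 23.5 = -4.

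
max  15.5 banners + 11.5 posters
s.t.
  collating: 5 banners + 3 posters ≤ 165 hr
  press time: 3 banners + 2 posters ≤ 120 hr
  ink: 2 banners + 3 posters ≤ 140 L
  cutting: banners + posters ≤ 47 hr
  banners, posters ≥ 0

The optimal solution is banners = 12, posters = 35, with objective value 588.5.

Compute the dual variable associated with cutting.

5.5

At the optimum: collating uses 165 of 165 (binding); press time uses 106 of 120 (slack = 14); ink uses 129 of 140 (slack = 11); cutting uses 47 of 47 (binding).
Slack constraints have shadow price 0 (complementary slackness).
From A_Bᵀ y = c: 5·y_collating + 1·y_cutting = 15.5; 3·y_collating + 1·y_cutting = 11.5.
This yields shadow prices y_collating = 2, y_cutting = 5.5.
Shadow price of cutting = 5.5.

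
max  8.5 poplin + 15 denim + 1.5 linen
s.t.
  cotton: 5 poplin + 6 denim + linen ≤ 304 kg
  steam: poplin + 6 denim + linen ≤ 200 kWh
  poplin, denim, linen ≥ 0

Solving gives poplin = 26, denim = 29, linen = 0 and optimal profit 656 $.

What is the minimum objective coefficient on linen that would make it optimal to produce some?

Check each constraint at x*: cotton 304/304 (tight); steam 200/200 (tight).
Dual feasibility on the basic columns requires 5·y_cotton + 1·y_steam = 8.5, 6·y_cotton + 6·y_steam = 15.
This yields shadow prices y_cotton = 1.5, y_steam = 1.
linen enters the basis when its profit ≥ yᵀa₃ = 1.5·1 + 1·1 = 2.5.

2.5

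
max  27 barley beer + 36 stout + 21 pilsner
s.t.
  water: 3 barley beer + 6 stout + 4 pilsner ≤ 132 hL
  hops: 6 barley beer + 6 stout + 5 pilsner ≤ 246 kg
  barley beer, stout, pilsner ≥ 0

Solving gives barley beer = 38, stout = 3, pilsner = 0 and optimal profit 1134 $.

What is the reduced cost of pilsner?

At the optimum: water uses 132 of 132 (binding); hops uses 246 of 246 (binding).
The binding rows give the dual system: 3·y_water + 6·y_hops = 27 and 6·y_water + 6·y_hops = 36.
Solving: y_water = 3, y_hops = 3.
Reduced cost of pilsner: c₃ − yᵀa₃ = 21 − (3·4 + 3·5) = 21 − 27 = -6.

-6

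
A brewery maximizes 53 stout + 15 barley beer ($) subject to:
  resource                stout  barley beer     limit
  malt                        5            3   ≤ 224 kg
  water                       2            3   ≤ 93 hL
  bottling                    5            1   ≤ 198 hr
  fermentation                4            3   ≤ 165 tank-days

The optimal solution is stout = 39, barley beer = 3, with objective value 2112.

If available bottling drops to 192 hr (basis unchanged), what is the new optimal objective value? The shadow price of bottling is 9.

2058

Δb = -6, so new z* = 2112 + (9)·(-6) = 2112 − 54 = 2058.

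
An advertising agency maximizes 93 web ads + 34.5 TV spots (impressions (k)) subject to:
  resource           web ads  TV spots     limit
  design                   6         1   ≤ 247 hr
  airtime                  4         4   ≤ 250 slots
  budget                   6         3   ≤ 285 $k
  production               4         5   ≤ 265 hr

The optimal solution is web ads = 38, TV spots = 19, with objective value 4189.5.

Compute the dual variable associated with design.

6

Check each constraint at x*: design 247/247 (tight); airtime 228/250 (slack 22); budget 285/285 (tight); production 247/265 (slack 18).
By complementary slackness, y = 0 for the non-binding constraints.
The binding rows give the dual system: 6·y_design + 6·y_budget = 93 and 1·y_design + 3·y_budget = 34.5.
This yields shadow prices y_design = 6, y_budget = 9.5.
Shadow price of design = 6.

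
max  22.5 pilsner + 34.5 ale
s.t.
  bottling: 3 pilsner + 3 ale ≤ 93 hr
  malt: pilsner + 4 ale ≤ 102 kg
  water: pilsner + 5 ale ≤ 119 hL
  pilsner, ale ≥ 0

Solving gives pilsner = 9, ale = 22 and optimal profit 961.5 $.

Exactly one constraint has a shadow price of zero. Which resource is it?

malt

bottling: 93/93 (binding)
malt: 97/102 (slack 5)
water: 119/119 (binding)
By complementary slackness, a constraint with positive slack has shadow price 0 → malt.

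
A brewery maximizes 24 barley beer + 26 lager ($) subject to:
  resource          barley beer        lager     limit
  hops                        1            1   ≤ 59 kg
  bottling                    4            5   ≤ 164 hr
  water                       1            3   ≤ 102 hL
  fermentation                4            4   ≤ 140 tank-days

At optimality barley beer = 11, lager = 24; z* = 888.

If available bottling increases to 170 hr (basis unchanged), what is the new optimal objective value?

900

Check each constraint at x*: hops 35/59 (slack 24); bottling 164/164 (tight); water 83/102 (slack 19); fermentation 140/140 (tight).
Since hops, water are not tight, their duals are 0.
From A_Bᵀ y = c: 4·y_bottling + 4·y_fermentation = 24; 5·y_bottling + 4·y_fermentation = 26.
→ y_bottling = 2 and y_fermentation = 4.
Δz = y_bottling·Δb = 2 × (6) = 12, so new z* = 888 + 12 = 900.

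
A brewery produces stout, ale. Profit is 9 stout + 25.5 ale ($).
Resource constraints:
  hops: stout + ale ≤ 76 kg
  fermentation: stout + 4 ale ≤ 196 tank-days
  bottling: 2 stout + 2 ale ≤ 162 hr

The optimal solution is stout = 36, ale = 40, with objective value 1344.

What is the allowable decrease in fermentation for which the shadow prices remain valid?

Binding constraints: hops, fermentation. The basis is B = [[1,1],[1,4]] with det 3.
Per unit decrease in fermentation, x* moves by d = (0.3333, -0.3333).
The basis stays optimal until ale reaches 0; allowable decrease = 120 tank-days.

120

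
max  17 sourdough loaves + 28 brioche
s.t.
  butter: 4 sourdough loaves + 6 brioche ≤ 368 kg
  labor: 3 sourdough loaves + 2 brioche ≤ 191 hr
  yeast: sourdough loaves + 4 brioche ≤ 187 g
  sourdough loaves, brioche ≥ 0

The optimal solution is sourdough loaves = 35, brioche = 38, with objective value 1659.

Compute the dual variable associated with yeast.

1

At the optimum: butter uses 368 of 368 (binding); labor uses 181 of 191 (slack = 10); yeast uses 187 of 187 (binding).
Since labor is not tight, its dual is 0.
Dual feasibility on the basic columns requires 4·y_butter + 1·y_yeast = 17, 6·y_butter + 4·y_yeast = 28.
Solving: y_butter = 4, y_yeast = 1.
Shadow price of yeast = 1.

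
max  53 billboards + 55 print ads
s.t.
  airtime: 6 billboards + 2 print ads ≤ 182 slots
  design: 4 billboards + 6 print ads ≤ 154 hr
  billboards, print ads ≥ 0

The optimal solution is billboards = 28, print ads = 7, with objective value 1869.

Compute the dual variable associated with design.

At the optimum: airtime uses 182 of 182 (binding); design uses 154 of 154 (binding).
The binding rows give the dual system: 6·y_airtime + 4·y_design = 53 and 2·y_airtime + 6·y_design = 55.
This yields shadow prices y_airtime = 3.5, y_design = 8.
Shadow price of design = 8.

8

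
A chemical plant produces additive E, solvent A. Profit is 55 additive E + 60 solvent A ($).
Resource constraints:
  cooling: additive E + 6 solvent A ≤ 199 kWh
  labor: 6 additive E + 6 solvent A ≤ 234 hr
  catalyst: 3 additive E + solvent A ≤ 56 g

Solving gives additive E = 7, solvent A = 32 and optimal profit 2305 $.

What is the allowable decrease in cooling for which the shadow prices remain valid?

Binding constraints: cooling, labor. The basis is B = [[1,6],[6,6]] with det -30.
Per unit decrease in cooling, x* moves by d = (0.2, -0.2).
The basis stays optimal until catalyst becomes binding; allowable decrease = 7.5 kWh.

7.5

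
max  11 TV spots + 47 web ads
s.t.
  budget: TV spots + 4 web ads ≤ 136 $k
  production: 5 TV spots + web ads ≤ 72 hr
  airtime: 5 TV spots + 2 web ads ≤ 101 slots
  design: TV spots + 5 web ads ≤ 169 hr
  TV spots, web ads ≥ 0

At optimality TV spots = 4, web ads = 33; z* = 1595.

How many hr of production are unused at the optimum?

19

production used = 5·4 + 1·33 = 53; slack = 72 − 53 = 19.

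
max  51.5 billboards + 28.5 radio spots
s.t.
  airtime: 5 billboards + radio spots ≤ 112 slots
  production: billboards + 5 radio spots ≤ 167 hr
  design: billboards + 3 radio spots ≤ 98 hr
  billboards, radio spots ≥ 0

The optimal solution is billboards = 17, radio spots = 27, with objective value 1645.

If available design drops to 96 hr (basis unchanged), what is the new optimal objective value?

1632

At the optimum: airtime uses 112 of 112 (binding); production uses 152 of 167 (slack = 15); design uses 98 of 98 (binding).
Since production is not tight, its dual is 0.
The binding rows give the dual system: 5·y_airtime + 1·y_design = 51.5 and 1·y_airtime + 3·y_design = 28.5.
→ y_airtime = 9 and y_design = 6.5.
Δz = y_design·Δb = 6.5 × (-2) = -13, so new z* = 1645 − 13 = 1632.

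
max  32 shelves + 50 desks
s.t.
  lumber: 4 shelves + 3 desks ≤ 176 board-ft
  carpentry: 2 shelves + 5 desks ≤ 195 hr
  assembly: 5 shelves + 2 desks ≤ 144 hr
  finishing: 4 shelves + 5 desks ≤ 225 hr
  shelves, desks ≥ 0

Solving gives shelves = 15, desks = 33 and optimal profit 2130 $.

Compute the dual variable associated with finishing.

Binding: carpentry and finishing. Non-binding: lumber (17 unused), assembly (3 unused).
Slack constraints have shadow price 0 (complementary slackness).
Dual feasibility on the basic columns requires 2·y_carpentry + 4·y_finishing = 32, 5·y_carpentry + 5·y_finishing = 50.
This yields shadow prices y_carpentry = 4, y_finishing = 6.
Shadow price of finishing = 6.

6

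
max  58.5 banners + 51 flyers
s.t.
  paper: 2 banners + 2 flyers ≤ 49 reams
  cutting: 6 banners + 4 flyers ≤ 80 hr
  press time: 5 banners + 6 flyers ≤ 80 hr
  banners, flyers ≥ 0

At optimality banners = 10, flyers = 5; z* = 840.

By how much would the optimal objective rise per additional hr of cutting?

At the optimum: paper uses 30 of 49 (slack = 19); cutting uses 80 of 80 (binding); press time uses 80 of 80 (binding).
By complementary slackness, y = 0 for the non-binding constraint.
The binding rows give the dual system: 6·y_cutting + 5·y_press time = 58.5 and 4·y_cutting + 6·y_press time = 51.
This yields shadow prices y_cutting = 6, y_press time = 4.5.
Shadow price of cutting = 6.

6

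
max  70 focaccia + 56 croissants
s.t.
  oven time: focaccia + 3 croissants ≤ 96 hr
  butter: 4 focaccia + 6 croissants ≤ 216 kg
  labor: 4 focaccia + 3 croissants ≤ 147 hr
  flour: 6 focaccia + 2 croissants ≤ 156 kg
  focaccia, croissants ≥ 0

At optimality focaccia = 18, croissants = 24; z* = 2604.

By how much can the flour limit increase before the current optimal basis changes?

7

Binding constraints: butter, flour. The basis is B = [[4,6],[6,2]] with det -28.
Per unit increase in flour, x* moves by d = (0.2143, -0.1429).
The basis stays optimal until labor becomes binding; allowable increase = 7 kg.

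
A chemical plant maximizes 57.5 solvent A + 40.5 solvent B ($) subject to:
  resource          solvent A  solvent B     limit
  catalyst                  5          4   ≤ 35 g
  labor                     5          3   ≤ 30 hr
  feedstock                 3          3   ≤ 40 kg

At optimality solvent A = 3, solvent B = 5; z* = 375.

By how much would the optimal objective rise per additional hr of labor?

Binding: catalyst and labor. Non-binding: feedstock (16 unused).
Slack constraints have shadow price 0 (complementary slackness).
Dual feasibility on the basic columns requires 5·y_catalyst + 5·y_labor = 57.5, 4·y_catalyst + 3·y_labor = 40.5.
This yields shadow prices y_catalyst = 6, y_labor = 5.5.
Shadow price of labor = 5.5.

5.5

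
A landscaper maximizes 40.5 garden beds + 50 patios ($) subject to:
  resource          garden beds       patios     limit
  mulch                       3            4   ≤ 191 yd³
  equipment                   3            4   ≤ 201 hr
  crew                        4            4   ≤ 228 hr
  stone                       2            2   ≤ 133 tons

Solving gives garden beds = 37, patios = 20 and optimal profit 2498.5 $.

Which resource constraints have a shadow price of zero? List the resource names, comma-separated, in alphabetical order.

equipment, stone

mulch: 191/191 (binding)
equipment: 191/201 (slack 10)
crew: 228/228 (binding)
stone: 114/133 (slack 19)
By complementary slackness, a constraint with positive slack has shadow price 0 → equipment, stone.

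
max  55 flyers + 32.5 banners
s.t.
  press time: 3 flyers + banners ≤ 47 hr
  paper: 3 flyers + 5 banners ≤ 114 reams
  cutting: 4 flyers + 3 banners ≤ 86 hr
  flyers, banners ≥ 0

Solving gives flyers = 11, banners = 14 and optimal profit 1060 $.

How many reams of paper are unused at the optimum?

paper used = 3·11 + 5·14 = 103; slack = 114 − 103 = 11.

11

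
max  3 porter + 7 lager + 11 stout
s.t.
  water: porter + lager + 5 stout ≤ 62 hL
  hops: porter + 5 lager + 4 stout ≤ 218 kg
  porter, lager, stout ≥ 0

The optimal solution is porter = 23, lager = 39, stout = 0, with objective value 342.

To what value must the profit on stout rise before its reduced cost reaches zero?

Both water and hops are binding at x*.
Dual feasibility on the basic columns requires 1·y_water + 1·y_hops = 3, 1·y_water + 5·y_hops = 7.
→ y_water = 2 and y_hops = 1.
stout enters the basis when its profit ≥ yᵀa₃ = 2·5 + 1·4 = 14.

14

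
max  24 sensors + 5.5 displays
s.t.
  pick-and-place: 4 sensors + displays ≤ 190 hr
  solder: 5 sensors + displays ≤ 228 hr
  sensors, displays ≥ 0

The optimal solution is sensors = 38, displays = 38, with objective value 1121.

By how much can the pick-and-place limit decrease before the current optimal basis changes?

7.6

Binding constraints: pick-and-place, solder. The basis is B = [[4,1],[5,1]] with det -1.
Per unit decrease in pick-and-place, x* moves by d = (1, -5).
The basis stays optimal until displays reaches 0; allowable decrease = 7.6 hr.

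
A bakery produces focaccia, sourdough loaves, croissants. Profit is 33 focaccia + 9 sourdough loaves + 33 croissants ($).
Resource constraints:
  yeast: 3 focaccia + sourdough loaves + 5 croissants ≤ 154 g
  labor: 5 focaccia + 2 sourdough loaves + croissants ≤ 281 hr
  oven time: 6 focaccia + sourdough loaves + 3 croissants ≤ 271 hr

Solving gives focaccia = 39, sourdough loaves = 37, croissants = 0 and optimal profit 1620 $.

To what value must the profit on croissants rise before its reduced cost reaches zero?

41

At the optimum: yeast uses 154 of 154 (binding); labor uses 269 of 281 (slack = 12); oven time uses 271 of 271 (binding).
Slack constraints have shadow price 0 (complementary slackness).
Dual feasibility on the basic columns requires 3·y_yeast + 6·y_oven time = 33, 1·y_yeast + 1·y_oven time = 9.
This yields shadow prices y_yeast = 7, y_oven time = 2.
croissants enters the basis when its profit ≥ yᵀa₃ = 7·5 + 2·3 = 41.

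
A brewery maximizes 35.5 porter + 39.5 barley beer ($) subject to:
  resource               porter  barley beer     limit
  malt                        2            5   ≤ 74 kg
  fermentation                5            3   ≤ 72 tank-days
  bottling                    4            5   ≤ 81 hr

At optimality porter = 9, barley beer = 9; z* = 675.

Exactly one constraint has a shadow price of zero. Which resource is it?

malt: 63/74 (slack 11)
fermentation: 72/72 (binding)
bottling: 81/81 (binding)
By complementary slackness, a constraint with positive slack has shadow price 0 → malt.

malt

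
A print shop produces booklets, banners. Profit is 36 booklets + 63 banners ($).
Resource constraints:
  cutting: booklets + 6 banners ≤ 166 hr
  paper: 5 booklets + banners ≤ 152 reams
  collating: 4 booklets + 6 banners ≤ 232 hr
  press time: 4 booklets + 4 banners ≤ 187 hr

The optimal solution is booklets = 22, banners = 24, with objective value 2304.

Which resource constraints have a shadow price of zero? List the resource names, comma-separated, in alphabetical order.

paper, press time

cutting: 166/166 (binding)
paper: 134/152 (slack 18)
collating: 232/232 (binding)
press time: 184/187 (slack 3)
By complementary slackness, a constraint with positive slack has shadow price 0 → paper, press time.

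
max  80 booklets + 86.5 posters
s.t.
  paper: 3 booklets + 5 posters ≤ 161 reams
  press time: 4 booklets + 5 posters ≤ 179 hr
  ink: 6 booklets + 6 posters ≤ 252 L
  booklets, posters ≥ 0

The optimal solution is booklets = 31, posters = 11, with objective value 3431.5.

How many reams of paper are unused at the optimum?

13

paper used = 3·31 + 5·11 = 148; slack = 161 − 148 = 13.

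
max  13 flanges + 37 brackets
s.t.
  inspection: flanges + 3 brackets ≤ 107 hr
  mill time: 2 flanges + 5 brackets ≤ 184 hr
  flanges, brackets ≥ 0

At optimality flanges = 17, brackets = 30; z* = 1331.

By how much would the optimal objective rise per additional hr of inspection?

9

Both inspection and mill time are binding at x*.
The binding rows give the dual system: 1·y_inspection + 2·y_mill time = 13 and 3·y_inspection + 5·y_mill time = 37.
Solving: y_inspection = 9, y_mill time = 2.
Shadow price of inspection = 9.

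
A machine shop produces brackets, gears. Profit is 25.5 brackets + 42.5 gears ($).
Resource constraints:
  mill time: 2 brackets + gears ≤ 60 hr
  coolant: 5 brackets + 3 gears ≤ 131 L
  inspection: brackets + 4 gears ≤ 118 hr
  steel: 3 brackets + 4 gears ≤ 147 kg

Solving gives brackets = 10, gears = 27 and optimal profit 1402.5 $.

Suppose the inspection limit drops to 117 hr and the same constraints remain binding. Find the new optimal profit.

1394.5

At the optimum: mill time uses 47 of 60 (slack = 13); coolant uses 131 of 131 (binding); inspection uses 118 of 118 (binding); steel uses 138 of 147 (slack = 9).
By complementary slackness, y = 0 for the non-binding constraints.
Dual feasibility on the basic columns requires 5·y_coolant + 1·y_inspection = 25.5, 3·y_coolant + 4·y_inspection = 42.5.
This yields shadow prices y_coolant = 3.5, y_inspection = 8.
Δz = y_inspection·Δb = 8 × (-1) = -8, so new z* = 1402.5 − 8 = 1394.5.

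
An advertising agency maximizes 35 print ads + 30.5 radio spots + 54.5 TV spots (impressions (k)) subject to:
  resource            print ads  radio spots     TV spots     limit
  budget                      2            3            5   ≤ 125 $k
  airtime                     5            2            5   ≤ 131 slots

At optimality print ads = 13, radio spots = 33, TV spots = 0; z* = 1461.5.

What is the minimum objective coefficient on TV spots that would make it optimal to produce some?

Check each constraint at x*: budget 125/125 (tight); airtime 131/131 (tight).
The binding rows give the dual system: 2·y_budget + 5·y_airtime = 35 and 3·y_budget + 2·y_airtime = 30.5.
Solving: y_budget = 7.5, y_airtime = 4.
TV spots enters the basis when its profit ≥ yᵀa₃ = 7.5·5 + 4·5 = 57.5.

57.5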